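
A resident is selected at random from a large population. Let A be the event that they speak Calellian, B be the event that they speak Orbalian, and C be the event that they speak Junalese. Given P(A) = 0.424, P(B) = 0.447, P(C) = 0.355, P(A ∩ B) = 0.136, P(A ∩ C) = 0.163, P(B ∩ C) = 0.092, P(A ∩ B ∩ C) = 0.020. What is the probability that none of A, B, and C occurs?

P(A ∪ B ∪ C) = 0.424 + 0.447 + 0.355 − 0.136 − 0.163 − 0.092 + 0.020 = 0.855
P(none) = 1 − 0.855 = 0.145

0.145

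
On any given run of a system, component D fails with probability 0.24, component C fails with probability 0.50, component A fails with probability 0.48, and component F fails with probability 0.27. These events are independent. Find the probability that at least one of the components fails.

P(none) = (1 − 0.24) × (1 − 0.50) × (1 − 0.48) × (1 − 0.27) = 0.76 × 0.50 × 0.52 × 0.73 = 0.144248
P(at least one) = 1 − 0.144248 = 0.855752

0.855752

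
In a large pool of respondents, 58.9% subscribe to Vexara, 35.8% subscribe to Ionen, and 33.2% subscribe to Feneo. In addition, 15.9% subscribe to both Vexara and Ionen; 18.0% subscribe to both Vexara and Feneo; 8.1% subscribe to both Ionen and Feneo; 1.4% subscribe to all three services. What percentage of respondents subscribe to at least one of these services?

87.3%

P(at least one) = 58.9 + 35.8 + 33.2 − 15.9 − 18.0 − 8.1 + 1.4 = 87.3%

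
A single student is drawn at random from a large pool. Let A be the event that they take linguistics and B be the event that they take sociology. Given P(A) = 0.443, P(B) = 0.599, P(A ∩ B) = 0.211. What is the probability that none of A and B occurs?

0.169

By inclusion-exclusion,
P(A ∪ B) = 0.443 + 0.599 − 0.211 = 0.831
P(none) = 1 − 0.831 = 0.169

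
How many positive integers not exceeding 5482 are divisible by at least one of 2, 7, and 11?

By inclusion–exclusion:
floor(5482/2) + floor(5482/7) + floor(5482/11) − floor(5482/14) − floor(5482/22) − floor(5482/77) + floor(5482/154) = 2741 + 783 + 498 − 391 − 249 − 71 + 35 = 3346

3346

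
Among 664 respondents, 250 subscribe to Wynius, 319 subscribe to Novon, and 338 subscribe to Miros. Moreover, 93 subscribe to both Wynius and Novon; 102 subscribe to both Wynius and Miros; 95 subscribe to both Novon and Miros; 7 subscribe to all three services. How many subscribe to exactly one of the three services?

348

|exactly one| = 250 + 319 + 338 − 2·93 − 2·102 − 2·95 + 3·7 = 348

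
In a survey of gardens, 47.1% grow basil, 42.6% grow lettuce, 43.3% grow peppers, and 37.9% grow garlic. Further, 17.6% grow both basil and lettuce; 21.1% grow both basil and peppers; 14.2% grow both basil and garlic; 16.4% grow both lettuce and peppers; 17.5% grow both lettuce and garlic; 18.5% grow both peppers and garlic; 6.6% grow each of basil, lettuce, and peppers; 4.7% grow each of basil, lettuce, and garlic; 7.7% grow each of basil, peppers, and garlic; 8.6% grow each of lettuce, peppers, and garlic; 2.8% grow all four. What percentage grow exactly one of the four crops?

31.9%

By inclusion–exclusion (exactly-one form):
P(exactly one) = 47.1 + 42.6 + 43.3 + 37.9 − 2·17.6 − 2·21.1 − 2·14.2 − 2·16.4 − 2·17.5 − 2·18.5 + 3·6.6 + 3·4.7 + 3·7.7 + 3·8.6 − 4·2.8 = 31.9%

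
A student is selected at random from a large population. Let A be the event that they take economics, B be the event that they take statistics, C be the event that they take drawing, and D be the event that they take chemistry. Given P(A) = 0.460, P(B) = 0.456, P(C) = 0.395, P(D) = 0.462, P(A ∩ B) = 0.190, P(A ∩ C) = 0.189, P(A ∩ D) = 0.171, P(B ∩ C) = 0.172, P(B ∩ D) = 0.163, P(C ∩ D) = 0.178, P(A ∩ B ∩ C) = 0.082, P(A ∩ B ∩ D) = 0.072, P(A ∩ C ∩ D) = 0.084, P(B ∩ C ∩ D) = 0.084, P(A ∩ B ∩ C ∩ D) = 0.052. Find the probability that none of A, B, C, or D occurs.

0.020

P(A ∪ B ∪ C ∪ D) = 0.460 + 0.456 + 0.395 + 0.462 − 0.190 − 0.189 − 0.171 − 0.172 − 0.163 − 0.178 + 0.082 + 0.072 + 0.084 + 0.084 − 0.052 = 0.980
P(none) = 1 − 0.980 = 0.020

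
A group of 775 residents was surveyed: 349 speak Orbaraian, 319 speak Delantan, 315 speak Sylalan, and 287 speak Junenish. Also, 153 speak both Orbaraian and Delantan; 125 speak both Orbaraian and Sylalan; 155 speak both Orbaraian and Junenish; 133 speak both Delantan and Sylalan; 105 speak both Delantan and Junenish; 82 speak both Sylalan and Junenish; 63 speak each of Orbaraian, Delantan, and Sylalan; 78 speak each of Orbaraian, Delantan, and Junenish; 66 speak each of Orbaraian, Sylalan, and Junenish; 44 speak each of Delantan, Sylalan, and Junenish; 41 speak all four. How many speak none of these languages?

|at least one| = 349 + 319 + 315 + 287 − 153 − 125 − 155 − 133 − 105 − 82 + 63 + 78 + 66 + 44 − 41 = 727
None: 775 − 727 = 48

48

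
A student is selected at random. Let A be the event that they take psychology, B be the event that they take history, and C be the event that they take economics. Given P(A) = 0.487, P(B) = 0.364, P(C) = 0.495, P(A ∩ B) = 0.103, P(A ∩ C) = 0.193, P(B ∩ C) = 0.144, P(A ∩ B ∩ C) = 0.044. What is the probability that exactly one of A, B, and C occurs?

0.598

By inclusion–exclusion (exactly-one form):
P(exactly one) = 0.487 + 0.364 + 0.495 − 2·0.103 − 2·0.193 − 2·0.144 + 3·0.044 = 0.598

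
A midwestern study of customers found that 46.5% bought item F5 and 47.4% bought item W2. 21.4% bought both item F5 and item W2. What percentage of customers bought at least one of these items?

By inclusion–exclusion:
P(at least one) = 46.5 + 47.4 − 21.4 = 72.5%

72.5%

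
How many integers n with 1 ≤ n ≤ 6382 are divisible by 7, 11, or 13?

⌊6382/7⌋ + ⌊6382/11⌋ + ⌊6382/13⌋ − ⌊6382/77⌋ − ⌊6382/91⌋ − ⌊6382/143⌋ + ⌊6382/1001⌋ = 911 + 580 + 490 − 82 − 70 − 44 + 6 = 1791

1791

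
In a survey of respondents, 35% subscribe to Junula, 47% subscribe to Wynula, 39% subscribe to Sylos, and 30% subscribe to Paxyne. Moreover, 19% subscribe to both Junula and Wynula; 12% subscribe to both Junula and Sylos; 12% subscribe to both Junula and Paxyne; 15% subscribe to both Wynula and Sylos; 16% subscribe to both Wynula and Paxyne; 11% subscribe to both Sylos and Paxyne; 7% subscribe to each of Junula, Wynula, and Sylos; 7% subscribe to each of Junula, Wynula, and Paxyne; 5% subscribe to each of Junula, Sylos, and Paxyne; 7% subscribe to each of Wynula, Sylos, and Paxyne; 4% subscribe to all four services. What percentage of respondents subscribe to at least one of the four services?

88%

Using inclusion–exclusion:
P(≥1) = 35 + 47 + 39 + 30 − 19 − 12 − 12 − 15 − 16 − 11 + 7 + 7 + 5 + 7 − 4 = 88%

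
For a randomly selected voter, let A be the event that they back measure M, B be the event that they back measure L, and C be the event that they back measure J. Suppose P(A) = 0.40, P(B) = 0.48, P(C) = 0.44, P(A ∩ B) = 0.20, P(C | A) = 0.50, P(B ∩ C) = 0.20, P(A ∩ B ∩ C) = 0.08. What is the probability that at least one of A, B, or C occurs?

0.80

P(A ∩ C) = P(A)·P(C|A) = 0.40 × 0.50 = 0.20
P(A ∪ B ∪ C) = 0.40 + 0.48 + 0.44 − 0.20 − 0.20 − 0.20 + 0.08 = 0.80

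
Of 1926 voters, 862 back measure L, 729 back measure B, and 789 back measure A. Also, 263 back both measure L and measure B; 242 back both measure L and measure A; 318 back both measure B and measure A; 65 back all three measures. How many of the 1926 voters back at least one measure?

1622

Using inclusion–exclusion:
N(≥1) = 862 + 729 + 789 − 263 − 242 − 318 + 65 = 1622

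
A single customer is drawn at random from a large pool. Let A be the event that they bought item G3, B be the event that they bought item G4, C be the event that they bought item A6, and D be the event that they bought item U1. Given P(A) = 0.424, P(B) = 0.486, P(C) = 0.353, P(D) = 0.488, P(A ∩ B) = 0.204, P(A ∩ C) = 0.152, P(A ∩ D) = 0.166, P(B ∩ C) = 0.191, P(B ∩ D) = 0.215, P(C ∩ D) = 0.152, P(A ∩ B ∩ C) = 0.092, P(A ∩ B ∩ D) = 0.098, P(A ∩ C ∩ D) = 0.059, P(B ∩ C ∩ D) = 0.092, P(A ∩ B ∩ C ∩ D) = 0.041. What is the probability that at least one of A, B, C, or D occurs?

By inclusion-exclusion,
P(A ∪ B ∪ C ∪ D) = 0.424 + 0.486 + 0.353 + 0.488 − 0.204 − 0.152 − 0.166 − 0.191 − 0.215 − 0.152 + 0.092 + 0.098 + 0.059 + 0.092 − 0.041 = 0.971

0.971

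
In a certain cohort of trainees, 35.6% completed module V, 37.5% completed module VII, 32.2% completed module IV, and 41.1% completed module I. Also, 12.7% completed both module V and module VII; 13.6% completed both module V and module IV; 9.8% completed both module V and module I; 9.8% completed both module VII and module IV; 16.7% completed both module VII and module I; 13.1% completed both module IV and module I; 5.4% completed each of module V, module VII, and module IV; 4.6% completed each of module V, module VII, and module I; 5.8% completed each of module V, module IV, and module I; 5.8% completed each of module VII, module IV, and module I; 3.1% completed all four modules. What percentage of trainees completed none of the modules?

10.8%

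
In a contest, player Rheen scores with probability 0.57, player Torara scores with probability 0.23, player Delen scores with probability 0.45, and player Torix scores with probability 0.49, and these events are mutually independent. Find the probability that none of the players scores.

Since the events are independent, P(none) is the product of the individual non-occurrence probabilities.
P(none) = (1 − 0.57) × (1 − 0.23) × (1 − 0.45) × (1 − 0.49) = 0.43 × 0.77 × 0.55 × 0.51 = 0.09287355

0.09287355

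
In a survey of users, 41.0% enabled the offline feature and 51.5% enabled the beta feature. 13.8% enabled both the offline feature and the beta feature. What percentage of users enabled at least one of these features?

By inclusion-exclusion,
P(≥1) = 41.0 + 51.5 − 13.8 = 78.7%

78.7%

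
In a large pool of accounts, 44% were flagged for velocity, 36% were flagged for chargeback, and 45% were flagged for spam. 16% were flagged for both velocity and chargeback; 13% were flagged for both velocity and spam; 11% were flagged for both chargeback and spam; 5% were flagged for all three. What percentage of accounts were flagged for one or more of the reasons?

P(union) = 44 + 36 + 45 − 16 − 13 − 11 + 5 = 90%

90%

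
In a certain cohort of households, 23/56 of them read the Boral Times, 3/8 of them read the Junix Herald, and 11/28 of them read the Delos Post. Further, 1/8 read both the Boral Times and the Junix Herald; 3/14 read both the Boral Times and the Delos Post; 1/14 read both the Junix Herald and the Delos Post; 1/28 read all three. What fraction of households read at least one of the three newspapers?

45/56

Inclusion–exclusion gives
P(≥1) = 23/56 + 3/8 + 11/28 − 1/8 − 3/14 − 1/14 + 1/28 = 45/56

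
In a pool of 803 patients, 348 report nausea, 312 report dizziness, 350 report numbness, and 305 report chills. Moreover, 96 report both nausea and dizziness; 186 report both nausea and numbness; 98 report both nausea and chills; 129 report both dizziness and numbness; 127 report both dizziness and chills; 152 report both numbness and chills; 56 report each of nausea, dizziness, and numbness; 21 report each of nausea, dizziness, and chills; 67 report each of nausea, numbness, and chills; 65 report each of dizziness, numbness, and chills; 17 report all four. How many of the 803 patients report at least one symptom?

719

Inclusion–exclusion gives
N(≥1) = 348 + 312 + 350 + 305 − 96 − 186 − 98 − 129 − 127 − 152 + 56 + 21 + 67 + 65 − 17 = 719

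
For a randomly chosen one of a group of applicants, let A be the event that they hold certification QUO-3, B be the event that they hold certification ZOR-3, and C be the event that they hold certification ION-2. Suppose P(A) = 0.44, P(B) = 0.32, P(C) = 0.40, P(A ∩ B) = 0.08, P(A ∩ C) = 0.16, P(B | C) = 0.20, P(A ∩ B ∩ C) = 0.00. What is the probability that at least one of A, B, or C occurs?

0.84

P(B ∩ C) = P(C)·P(B|C) = 0.40 × 0.20 = 0.08
By inclusion-exclusion,
P(A ∪ B ∪ C) = 0.44 + 0.32 + 0.40 − 0.08 − 0.16 − 0.08 + 0.00 = 0.84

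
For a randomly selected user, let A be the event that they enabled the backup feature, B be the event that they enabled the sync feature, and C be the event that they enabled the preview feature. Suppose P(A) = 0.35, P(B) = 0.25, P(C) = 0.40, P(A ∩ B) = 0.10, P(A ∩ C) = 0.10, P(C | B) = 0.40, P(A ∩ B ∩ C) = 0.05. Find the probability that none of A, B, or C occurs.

0.25

P(B ∩ C) = P(B)·P(C|B) = 0.25 × 0.40 = 0.10
P(A ∪ B ∪ C) = 0.35 + 0.25 + 0.40 − 0.10 − 0.10 − 0.10 + 0.05 = 0.75
P(none) = 1 − 0.75 = 0.25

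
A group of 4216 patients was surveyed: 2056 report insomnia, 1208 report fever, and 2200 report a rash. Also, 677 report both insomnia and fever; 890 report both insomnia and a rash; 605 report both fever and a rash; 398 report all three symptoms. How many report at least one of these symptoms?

3690

Inclusion–exclusion gives
|union| = 2056 + 1208 + 2200 − 677 − 890 − 605 + 398 = 3690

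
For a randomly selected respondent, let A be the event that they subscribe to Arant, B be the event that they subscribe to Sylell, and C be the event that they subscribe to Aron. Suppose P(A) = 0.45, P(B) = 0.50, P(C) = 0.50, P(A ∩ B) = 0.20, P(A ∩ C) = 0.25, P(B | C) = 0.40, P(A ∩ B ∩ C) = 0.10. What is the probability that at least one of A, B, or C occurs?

P(B ∩ C) = P(C)·P(B|C) = 0.50 × 0.40 = 0.20
P(A ∪ B ∪ C) = 0.45 + 0.50 + 0.50 − 0.20 − 0.25 − 0.20 + 0.10 = 0.90

0.90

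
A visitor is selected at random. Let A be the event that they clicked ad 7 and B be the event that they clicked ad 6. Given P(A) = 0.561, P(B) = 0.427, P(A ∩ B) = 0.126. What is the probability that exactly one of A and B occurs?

0.736

By inclusion–exclusion (exactly-one form):
P(exactly one) = 0.561 + 0.427 − 2·0.126 = 0.736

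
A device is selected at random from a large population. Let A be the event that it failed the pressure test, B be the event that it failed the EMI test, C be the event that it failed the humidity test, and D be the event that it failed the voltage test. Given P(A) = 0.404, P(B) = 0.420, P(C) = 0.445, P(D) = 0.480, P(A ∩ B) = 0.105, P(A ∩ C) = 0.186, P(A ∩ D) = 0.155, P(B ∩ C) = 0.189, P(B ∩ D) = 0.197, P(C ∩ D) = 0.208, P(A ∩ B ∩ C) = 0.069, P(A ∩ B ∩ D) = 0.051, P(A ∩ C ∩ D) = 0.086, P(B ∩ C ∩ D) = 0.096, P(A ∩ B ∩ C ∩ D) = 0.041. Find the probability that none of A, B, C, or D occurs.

0.030

P(A ∪ B ∪ C ∪ D) = 0.404 + 0.420 + 0.445 + 0.480 − 0.105 − 0.186 − 0.155 − 0.189 − 0.197 − 0.208 + 0.069 + 0.051 + 0.086 + 0.096 − 0.041 = 0.970
P(none) = 1 − 0.970 = 0.030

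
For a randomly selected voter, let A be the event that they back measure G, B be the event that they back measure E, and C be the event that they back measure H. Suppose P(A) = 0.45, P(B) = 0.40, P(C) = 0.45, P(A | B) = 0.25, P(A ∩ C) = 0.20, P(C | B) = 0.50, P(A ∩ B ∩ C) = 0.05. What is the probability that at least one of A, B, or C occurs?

0.85

P(A ∩ B) = P(B)·P(A|B) = 0.40 × 0.25 = 0.10
P(B ∩ C) = P(B)·P(C|B) = 0.40 × 0.50 = 0.20
Inclusion–exclusion gives
P(A ∪ B ∪ C) = 0.45 + 0.40 + 0.45 − 0.10 − 0.20 − 0.20 + 0.05 = 0.85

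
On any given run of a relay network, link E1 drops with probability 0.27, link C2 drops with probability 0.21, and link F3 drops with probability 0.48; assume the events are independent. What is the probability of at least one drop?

0.700116

P(none) = (1 − 0.27) × (1 − 0.21) × (1 − 0.48) = 0.73 × 0.79 × 0.52 = 0.299884
P(at least one) = 1 − 0.299884 = 0.700116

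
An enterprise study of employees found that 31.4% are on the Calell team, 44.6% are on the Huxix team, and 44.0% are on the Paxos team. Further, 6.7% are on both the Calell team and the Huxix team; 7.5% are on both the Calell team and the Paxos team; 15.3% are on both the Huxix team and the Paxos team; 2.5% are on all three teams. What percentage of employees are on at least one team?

93.0%

P(union) = 31.4 + 44.6 + 44.0 − 6.7 − 7.5 − 15.3 + 2.5 = 93.0%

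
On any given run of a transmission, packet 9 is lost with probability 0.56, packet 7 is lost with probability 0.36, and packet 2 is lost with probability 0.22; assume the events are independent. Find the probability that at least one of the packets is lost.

P(none) = (1 − 0.56) × (1 − 0.36) × (1 − 0.22) = 0.44 × 0.64 × 0.78 = 0.219648
P(at least one) = 1 − 0.219648 = 0.780352

0.780352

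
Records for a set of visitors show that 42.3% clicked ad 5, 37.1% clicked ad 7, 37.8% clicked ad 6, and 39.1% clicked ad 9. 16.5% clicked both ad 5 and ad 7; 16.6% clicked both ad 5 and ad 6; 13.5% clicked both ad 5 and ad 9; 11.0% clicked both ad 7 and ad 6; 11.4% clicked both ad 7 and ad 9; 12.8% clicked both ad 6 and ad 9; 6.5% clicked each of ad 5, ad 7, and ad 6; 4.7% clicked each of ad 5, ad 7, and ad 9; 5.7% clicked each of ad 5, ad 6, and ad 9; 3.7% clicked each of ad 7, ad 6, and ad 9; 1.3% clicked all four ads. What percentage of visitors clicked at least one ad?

By inclusion-exclusion,
P(union) = 42.3 + 37.1 + 37.8 + 39.1 − 16.5 − 16.6 − 13.5 − 11.0 − 11.4 − 12.8 + 6.5 + 4.7 + 5.7 + 3.7 − 1.3 = 93.8%

93.8%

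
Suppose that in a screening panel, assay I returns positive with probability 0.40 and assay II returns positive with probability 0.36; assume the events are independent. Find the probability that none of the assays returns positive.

0.384

P(none) = (1 − 0.40) × (1 − 0.36) = 0.60 × 0.64 = 0.384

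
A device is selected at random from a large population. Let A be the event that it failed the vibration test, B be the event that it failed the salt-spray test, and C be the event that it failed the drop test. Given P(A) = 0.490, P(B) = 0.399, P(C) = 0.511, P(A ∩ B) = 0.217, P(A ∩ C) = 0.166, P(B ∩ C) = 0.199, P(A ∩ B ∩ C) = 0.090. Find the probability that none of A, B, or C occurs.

0.092

Inclusion–exclusion gives
P(A ∪ B ∪ C) = 0.490 + 0.399 + 0.511 − 0.217 − 0.166 − 0.199 + 0.090 = 0.908
P(none) = 1 − 0.908 = 0.092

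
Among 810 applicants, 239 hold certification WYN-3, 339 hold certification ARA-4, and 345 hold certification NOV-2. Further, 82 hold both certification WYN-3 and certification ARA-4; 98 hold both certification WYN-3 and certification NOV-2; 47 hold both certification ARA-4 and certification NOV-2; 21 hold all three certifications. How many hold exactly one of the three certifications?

532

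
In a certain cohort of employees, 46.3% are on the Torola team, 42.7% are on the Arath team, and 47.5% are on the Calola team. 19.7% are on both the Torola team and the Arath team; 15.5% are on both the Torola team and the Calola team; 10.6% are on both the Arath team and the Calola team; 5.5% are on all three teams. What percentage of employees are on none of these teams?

3.8%

By inclusion–exclusion:
P(at least one) = 46.3 + 42.7 + 47.5 − 19.7 − 15.5 − 10.6 + 5.5 = 96.2%
P(none) = 100% − 96.2% = 3.8%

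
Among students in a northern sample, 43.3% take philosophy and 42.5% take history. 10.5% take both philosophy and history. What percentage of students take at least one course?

P(at least one) = 43.3 + 42.5 − 10.5 = 75.3%

75.3%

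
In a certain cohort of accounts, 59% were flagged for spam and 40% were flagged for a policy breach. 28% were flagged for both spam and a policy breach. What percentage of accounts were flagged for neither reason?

29%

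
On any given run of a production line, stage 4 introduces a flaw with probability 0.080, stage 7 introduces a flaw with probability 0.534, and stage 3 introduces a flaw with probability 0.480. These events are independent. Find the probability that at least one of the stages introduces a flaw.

0.7770656

Since the events are independent, P(none) is the product of the individual non-occurrence probabilities.
P(none) = (1 − 0.080) × (1 − 0.534) × (1 − 0.480) = 0.920 × 0.466 × 0.520 = 0.2229344
P(at least one) = 1 − 0.2229344 = 0.7770656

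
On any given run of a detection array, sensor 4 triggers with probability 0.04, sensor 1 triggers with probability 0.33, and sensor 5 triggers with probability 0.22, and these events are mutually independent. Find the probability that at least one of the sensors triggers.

0.498304

Independence gives P(none) = ∏(1 − pᵢ).
P(none) = (1 − 0.04) × (1 − 0.33) × (1 − 0.22) = 0.96 × 0.67 × 0.78 = 0.501696
P(at least one) = 1 − 0.501696 = 0.498304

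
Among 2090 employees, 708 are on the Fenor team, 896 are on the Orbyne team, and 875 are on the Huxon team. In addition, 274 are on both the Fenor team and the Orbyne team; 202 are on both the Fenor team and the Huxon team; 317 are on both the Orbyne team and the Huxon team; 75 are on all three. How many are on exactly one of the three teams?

By inclusion–exclusion (exactly-one form):
N(exactly one) = 708 + 896 + 875 − 2·274 − 2·202 − 2·317 + 3·75 = 1118

1118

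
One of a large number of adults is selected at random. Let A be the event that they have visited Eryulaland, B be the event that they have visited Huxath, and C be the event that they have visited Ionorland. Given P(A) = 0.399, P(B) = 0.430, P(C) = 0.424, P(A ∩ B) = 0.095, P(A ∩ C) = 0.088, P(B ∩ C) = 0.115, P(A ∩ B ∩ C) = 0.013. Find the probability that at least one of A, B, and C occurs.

P(A ∪ B ∪ C) = 0.399 + 0.430 + 0.424 − 0.095 − 0.088 − 0.115 + 0.013 = 0.968

0.968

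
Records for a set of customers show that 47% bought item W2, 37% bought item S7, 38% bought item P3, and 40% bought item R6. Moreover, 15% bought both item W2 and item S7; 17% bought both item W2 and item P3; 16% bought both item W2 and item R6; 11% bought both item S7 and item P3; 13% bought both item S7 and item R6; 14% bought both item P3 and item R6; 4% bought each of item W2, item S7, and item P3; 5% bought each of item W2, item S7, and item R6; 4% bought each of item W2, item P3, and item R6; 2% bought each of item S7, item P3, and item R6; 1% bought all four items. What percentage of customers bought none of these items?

Using inclusion–exclusion:
P(≥1) = 47 + 37 + 38 + 40 − 15 − 17 − 16 − 11 − 13 − 14 + 4 + 5 + 4 + 2 − 1 = 90%
P(none) = 100% − 90% = 10%

10%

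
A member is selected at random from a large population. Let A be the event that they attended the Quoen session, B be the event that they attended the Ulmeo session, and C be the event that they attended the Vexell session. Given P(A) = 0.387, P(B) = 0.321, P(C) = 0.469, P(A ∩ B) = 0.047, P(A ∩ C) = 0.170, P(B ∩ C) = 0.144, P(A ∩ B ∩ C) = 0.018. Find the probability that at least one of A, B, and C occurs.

0.834

P(A ∪ B ∪ C) = 0.387 + 0.321 + 0.469 − 0.047 − 0.170 − 0.144 + 0.018 = 0.834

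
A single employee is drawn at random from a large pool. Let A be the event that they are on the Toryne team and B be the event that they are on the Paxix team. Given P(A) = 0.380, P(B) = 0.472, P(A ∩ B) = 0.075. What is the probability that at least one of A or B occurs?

0.777

By inclusion–exclusion:
P(A ∪ B) = 0.380 + 0.472 − 0.075 = 0.777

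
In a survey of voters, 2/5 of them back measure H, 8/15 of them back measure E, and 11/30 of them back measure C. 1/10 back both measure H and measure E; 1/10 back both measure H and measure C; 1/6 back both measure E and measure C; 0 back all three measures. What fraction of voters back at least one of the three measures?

14/15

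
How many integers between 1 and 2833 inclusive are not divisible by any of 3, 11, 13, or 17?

Apply inclusion-exclusion:
floor(2833/3) + floor(2833/11) + floor(2833/13) + floor(2833/17) − floor(2833/33) − floor(2833/39) − floor(2833/51) − floor(2833/143) − floor(2833/187) − floor(2833/221) + floor(2833/429) + floor(2833/561) + floor(2833/663) + floor(2833/2431) − floor(2833/7293) = 944 + 257 + 217 + 166 − 85 − 72 − 55 − 19 − 15 − 12 + 6 + 5 + 4 + 1 − 0 = 1342
2833 − 1342 = 1491

1491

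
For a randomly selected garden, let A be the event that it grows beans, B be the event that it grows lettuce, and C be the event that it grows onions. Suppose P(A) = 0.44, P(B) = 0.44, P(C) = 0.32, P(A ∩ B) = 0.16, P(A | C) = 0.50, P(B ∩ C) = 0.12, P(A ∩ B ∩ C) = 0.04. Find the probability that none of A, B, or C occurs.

P(A ∩ C) = P(C)·P(A|C) = 0.32 × 0.50 = 0.16
Apply inclusion-exclusion:
P(A ∪ B ∪ C) = 0.44 + 0.44 + 0.32 − 0.16 − 0.16 − 0.12 + 0.04 = 0.80
P(none) = 1 − 0.80 = 0.20

0.20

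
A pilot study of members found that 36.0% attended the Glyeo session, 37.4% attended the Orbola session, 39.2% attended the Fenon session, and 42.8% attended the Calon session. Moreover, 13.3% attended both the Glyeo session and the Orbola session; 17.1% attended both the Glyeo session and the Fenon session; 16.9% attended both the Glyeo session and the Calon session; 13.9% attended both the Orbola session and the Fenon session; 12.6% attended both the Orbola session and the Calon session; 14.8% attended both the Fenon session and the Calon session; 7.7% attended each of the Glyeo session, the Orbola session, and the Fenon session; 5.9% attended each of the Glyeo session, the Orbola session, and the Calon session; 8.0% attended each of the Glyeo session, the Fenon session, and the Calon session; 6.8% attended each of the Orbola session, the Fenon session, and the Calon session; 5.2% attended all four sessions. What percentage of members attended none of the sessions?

10.0%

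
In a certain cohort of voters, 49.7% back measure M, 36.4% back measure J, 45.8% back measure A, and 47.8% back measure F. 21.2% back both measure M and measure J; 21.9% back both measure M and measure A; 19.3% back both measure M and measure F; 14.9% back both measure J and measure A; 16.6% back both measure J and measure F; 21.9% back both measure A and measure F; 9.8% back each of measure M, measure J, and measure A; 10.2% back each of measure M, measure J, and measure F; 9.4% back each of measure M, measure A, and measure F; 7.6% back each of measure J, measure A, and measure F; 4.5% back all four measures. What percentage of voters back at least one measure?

By inclusion-exclusion,
P(union) = 49.7 + 36.4 + 45.8 + 47.8 − 21.2 − 21.9 − 19.3 − 14.9 − 16.6 − 21.9 + 9.8 + 10.2 + 9.4 + 7.6 − 4.5 = 96.4%

96.4%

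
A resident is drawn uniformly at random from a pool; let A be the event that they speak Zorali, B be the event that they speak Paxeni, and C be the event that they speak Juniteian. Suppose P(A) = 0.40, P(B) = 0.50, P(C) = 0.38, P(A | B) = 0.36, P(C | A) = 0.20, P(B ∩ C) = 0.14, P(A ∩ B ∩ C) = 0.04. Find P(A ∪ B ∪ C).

0.92

P(A ∩ B) = P(B)·P(A|B) = 0.50 × 0.36 = 0.18
P(A ∩ C) = P(A)·P(C|A) = 0.40 × 0.20 = 0.08
P(A ∪ B ∪ C) = 0.40 + 0.50 + 0.38 − 0.18 − 0.08 − 0.14 + 0.04 = 0.92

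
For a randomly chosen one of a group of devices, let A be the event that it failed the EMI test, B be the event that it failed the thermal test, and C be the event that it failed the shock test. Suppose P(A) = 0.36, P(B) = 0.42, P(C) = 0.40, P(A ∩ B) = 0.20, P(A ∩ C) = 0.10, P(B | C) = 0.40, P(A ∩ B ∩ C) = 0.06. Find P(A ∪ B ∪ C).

P(B ∩ C) = P(C)·P(B|C) = 0.40 × 0.40 = 0.16
Inclusion–exclusion gives
P(A ∪ B ∪ C) = 0.36 + 0.42 + 0.40 − 0.20 − 0.10 − 0.16 + 0.06 = 0.78

0.78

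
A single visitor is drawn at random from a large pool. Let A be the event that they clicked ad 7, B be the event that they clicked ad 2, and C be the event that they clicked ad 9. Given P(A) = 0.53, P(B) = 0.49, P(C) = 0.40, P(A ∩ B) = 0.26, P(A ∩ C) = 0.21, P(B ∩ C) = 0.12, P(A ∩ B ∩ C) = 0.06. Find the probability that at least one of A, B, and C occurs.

0.89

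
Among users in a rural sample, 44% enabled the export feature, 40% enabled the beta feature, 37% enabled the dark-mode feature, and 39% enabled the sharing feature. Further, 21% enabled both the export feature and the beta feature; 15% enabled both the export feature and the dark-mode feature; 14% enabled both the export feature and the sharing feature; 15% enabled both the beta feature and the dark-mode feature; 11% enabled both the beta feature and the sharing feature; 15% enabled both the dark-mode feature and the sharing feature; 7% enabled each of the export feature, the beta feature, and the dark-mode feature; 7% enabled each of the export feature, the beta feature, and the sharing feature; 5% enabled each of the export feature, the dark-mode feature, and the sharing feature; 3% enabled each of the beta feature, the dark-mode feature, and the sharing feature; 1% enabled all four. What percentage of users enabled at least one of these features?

90%

Inclusion–exclusion gives
P(at least one) = 44 + 40 + 37 + 39 − 21 − 15 − 14 − 15 − 11 − 15 + 7 + 7 + 5 + 3 − 1 = 90%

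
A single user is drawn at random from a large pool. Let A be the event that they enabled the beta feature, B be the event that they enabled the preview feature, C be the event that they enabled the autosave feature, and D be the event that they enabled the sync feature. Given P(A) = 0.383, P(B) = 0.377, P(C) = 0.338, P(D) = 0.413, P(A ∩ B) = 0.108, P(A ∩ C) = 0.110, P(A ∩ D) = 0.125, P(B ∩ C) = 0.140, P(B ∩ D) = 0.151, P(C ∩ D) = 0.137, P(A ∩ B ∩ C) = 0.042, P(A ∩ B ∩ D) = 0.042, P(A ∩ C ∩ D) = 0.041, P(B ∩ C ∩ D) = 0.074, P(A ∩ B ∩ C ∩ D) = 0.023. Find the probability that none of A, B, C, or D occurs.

0.084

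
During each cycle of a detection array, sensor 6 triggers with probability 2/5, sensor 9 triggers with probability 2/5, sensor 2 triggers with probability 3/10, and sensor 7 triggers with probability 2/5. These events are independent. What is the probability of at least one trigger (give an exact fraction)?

1061/1250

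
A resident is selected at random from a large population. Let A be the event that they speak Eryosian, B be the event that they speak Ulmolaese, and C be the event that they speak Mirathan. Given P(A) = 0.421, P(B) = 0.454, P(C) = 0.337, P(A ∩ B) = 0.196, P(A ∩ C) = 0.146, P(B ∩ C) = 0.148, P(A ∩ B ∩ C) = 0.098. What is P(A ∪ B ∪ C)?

0.820

P(A ∪ B ∪ C) = 0.421 + 0.454 + 0.337 − 0.196 − 0.146 − 0.148 + 0.098 = 0.820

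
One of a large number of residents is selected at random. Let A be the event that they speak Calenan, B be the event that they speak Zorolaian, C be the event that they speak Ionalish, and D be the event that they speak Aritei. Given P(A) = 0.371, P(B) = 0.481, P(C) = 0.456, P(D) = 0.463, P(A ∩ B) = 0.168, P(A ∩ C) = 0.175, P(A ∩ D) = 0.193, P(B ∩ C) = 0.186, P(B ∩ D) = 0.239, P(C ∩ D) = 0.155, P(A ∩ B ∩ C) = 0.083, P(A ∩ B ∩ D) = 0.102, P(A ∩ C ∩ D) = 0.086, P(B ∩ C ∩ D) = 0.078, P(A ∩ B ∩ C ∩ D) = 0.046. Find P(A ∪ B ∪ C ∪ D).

0.958

By inclusion-exclusion,
P(A ∪ B ∪ C ∪ D) = 0.371 + 0.481 + 0.456 + 0.463 − 0.168 − 0.175 − 0.193 − 0.186 − 0.239 − 0.155 + 0.083 + 0.102 + 0.086 + 0.078 − 0.046 = 0.958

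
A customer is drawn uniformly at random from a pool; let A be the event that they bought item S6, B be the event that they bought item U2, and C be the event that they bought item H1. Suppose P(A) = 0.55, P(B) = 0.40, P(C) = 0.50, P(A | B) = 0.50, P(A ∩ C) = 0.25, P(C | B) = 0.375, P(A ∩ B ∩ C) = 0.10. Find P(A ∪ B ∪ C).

0.95

P(A ∩ B) = P(B)·P(A|B) = 0.40 × 0.50 = 0.20
P(B ∩ C) = P(B)·P(C|B) = 0.40 × 0.375 = 0.15
Using inclusion–exclusion:
P(A ∪ B ∪ C) = 0.55 + 0.40 + 0.50 − 0.20 − 0.25 − 0.15 + 0.10 = 0.95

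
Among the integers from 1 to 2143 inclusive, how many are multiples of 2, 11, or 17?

By inclusion–exclusion:
⌊2143/2⌋ + ⌊2143/11⌋ + ⌊2143/17⌋ − ⌊2143/22⌋ − ⌊2143/34⌋ − ⌊2143/187⌋ + ⌊2143/374⌋ = 1071 + 194 + 126 − 97 − 63 − 11 + 5 = 1225

1225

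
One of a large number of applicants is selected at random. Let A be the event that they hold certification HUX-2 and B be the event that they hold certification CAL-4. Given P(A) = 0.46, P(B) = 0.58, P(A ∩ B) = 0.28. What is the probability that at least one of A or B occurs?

0.76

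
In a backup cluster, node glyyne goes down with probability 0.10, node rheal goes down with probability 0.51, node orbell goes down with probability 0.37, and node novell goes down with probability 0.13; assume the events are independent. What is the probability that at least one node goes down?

0.7582879

P(none) = (1 − 0.10) × (1 − 0.51) × (1 − 0.37) × (1 − 0.13) = 0.90 × 0.49 × 0.63 × 0.87 = 0.2417121
P(at least one) = 1 − 0.2417121 = 0.7582879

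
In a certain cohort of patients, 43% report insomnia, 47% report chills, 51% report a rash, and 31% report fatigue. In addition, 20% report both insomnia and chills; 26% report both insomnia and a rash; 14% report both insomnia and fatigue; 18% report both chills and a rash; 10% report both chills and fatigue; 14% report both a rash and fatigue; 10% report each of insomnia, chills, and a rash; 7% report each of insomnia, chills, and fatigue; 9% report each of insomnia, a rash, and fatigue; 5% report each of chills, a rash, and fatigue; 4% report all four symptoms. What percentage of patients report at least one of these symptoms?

P(at least one) = 43 + 47 + 51 + 31 − 20 − 26 − 14 − 18 − 10 − 14 + 10 + 7 + 9 + 5 − 4 = 97%

97%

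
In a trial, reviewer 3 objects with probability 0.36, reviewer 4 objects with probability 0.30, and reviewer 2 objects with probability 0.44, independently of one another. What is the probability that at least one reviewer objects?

Since the events are independent, P(none) is the product of the individual non-occurrence probabilities.
P(none) = (1 − 0.36) × (1 − 0.30) × (1 − 0.44) = 0.64 × 0.70 × 0.56 = 0.25088
P(at least one) = 1 − 0.25088 = 0.74912

0.74912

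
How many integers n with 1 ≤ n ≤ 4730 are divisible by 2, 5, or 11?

Apply inclusion-exclusion:
2365 + 946 + 430 − 473 − 215 − 86 + 43 = 3010

3010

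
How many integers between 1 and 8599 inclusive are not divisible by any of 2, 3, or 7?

2458

Using inclusion–exclusion:
4299 + 2866 + 1228 − 1433 − 614 − 409 + 204 = 6141
8599 − 6141 = 2458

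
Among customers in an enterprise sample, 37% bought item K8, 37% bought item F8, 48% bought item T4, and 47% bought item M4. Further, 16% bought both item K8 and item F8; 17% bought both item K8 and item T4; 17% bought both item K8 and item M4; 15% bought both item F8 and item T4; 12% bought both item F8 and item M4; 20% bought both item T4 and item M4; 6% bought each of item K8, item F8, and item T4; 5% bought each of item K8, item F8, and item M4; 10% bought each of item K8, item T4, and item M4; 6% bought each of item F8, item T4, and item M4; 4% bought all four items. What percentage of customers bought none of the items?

P(at least one) = 37 + 37 + 48 + 47 − 16 − 17 − 17 − 15 − 12 − 20 + 6 + 5 + 10 + 6 − 4 = 95%
P(none) = 100% − 95% = 5%

5%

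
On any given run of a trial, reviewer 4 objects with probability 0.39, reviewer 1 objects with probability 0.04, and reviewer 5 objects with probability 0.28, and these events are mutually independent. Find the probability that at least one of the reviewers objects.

P(none) = (1 − 0.39) × (1 − 0.04) × (1 − 0.28) = 0.61 × 0.96 × 0.72 = 0.421632
P(at least one) = 1 − 0.421632 = 0.578368

0.578368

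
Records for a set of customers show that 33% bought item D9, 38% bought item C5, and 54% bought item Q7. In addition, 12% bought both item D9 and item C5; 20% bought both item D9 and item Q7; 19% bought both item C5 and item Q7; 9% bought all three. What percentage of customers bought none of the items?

17%

By inclusion-exclusion,
P(≥1) = 33 + 38 + 54 − 12 − 20 − 19 + 9 = 83%
P(none) = 100% − 83% = 17%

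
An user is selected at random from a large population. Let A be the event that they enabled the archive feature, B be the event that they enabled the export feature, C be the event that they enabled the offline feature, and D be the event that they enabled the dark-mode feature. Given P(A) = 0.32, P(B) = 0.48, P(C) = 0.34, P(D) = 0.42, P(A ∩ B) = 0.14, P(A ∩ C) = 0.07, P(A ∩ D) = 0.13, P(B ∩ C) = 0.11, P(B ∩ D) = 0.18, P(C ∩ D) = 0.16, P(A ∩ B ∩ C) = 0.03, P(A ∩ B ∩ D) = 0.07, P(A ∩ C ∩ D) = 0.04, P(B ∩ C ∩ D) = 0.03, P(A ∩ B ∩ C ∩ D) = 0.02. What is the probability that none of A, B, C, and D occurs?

Apply inclusion-exclusion:
P(A ∪ B ∪ C ∪ D) = 0.32 + 0.48 + 0.34 + 0.42 − 0.14 − 0.07 − 0.13 − 0.11 − 0.18 − 0.16 + 0.03 + 0.07 + 0.04 + 0.03 − 0.02 = 0.92
P(none) = 1 − 0.92 = 0.08

0.08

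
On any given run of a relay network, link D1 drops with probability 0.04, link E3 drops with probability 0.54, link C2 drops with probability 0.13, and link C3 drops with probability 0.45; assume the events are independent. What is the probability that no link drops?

0.2113056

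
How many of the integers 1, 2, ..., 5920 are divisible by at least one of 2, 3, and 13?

4099

2960 + 1973 + 455 − 986 − 227 − 151 + 75 = 4099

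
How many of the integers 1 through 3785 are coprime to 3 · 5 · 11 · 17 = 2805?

1728

By inclusion-exclusion,
⌊3785/3⌋ + ⌊3785/5⌋ + ⌊3785/11⌋ + ⌊3785/17⌋ − ⌊3785/15⌋ − ⌊3785/33⌋ − ⌊3785/51⌋ − ⌊3785/55⌋ − ⌊3785/85⌋ − ⌊3785/187⌋ + ⌊3785/165⌋ + ⌊3785/255⌋ + ⌊3785/561⌋ + ⌊3785/935⌋ − ⌊3785/2805⌋ = 1261 + 757 + 344 + 222 − 252 − 114 − 74 − 68 − 44 − 20 + 22 + 14 + 6 + 4 − 1 = 2057
3785 − 2057 = 1728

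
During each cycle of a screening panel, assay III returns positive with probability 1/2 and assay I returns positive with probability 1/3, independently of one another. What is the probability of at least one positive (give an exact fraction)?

P(none) = (1 − 1/2) × (1 − 1/3) = 1/2 × 2/3 = 1/3
P(at least one) = 1 − 1/3 = 2/3

2/3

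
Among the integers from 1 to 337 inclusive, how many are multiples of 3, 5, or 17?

⌊337/3⌋ + ⌊337/5⌋ + ⌊337/17⌋ − ⌊337/15⌋ − ⌊337/51⌋ − ⌊337/85⌋ + ⌊337/255⌋ = 112 + 67 + 19 − 22 − 6 − 3 + 1 = 168

168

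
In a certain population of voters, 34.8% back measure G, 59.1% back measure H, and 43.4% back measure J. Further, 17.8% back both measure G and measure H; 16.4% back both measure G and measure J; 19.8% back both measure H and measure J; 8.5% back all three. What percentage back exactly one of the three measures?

54.8%

P(exactly one) = 34.8 + 59.1 + 43.4 − 2·17.8 − 2·16.4 − 2·19.8 + 3·8.5 = 54.8%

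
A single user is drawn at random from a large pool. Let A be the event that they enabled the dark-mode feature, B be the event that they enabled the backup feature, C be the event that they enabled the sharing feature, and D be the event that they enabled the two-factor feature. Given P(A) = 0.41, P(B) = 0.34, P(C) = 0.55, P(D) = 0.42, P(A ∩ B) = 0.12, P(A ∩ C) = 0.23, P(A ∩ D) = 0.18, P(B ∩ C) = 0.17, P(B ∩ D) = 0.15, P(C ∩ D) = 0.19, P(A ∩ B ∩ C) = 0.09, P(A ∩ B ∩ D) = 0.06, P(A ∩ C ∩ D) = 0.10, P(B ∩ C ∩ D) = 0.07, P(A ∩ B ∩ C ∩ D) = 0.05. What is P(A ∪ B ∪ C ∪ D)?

By inclusion–exclusion:
P(A ∪ B ∪ C ∪ D) = 0.41 + 0.34 + 0.55 + 0.42 − 0.12 − 0.23 − 0.18 − 0.17 − 0.15 − 0.19 + 0.09 + 0.06 + 0.10 + 0.07 − 0.05 = 0.95

0.95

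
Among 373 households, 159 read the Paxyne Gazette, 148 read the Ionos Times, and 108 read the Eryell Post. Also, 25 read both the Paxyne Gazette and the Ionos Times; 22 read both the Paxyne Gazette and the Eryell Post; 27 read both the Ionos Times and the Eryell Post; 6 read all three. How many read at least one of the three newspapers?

347

N(≥1) = 159 + 148 + 108 − 25 − 22 − 27 + 6 = 347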